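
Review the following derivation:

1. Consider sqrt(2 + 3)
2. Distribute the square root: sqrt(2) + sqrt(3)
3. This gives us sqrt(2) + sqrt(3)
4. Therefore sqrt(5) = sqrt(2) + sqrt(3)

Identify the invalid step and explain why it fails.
Step 2: Distribute the square root: sqrt(2) + sqrt(3)

Step 2 incorrectly 'distributes' the square root over addition. The square root function does not distribute: sqrt(a + b) ≠ sqrt(a) + sqrt(b). In fact, sqrt(2 + 3) = sqrt(5) ≈ 2.2361, while sqrt(2) + sqrt(3) ≈ 3.1463.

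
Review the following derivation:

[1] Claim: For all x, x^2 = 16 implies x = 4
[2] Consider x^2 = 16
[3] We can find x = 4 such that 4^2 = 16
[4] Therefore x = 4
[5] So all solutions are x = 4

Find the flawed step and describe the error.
Step 4: Therefore x = 4

Step 4 incorrectly concludes that x = 4 is the only solution. The proof shows that x = 4 is A solution (existence), but does not show it is the ONLY solution (uniqueness). In fact, x = -4 is also a solution since (-4)^2 = 16. Finding one solution doesn't prove there are no others.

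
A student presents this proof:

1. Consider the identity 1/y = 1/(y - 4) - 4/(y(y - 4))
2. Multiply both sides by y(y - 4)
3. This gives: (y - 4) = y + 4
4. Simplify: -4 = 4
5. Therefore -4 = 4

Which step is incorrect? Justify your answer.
Step 3: This gives: (y - 4) = y + 4

Step 3 makes a sign error when clearing denominators. Multiplying -4/(y(y - 4)) by y(y - 4) gives -4, not +4. The correct result is (y - 4) = y - 4, which is trivially true, not (y - 4) = y + 4. (Step 1 is a valid identity: 1/(y - 4) - 4/(y(y - 4)) = (y - 4)/(y(y - 4)) = 1/y.)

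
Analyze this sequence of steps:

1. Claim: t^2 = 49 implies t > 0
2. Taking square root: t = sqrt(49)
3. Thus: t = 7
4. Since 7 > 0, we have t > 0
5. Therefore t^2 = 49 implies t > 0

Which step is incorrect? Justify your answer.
Step 2: Taking square root: t = sqrt(49)

Step 2 takes the square root and assumes the positive root only. The equation t^2 = 49 actually has two solutions: t = 7 and t = -7. The proof silently assumes t > 0 without justification, then uses this assumption to conclude t > 0, which is circular. The counterexample t = -7 shows the claim is false.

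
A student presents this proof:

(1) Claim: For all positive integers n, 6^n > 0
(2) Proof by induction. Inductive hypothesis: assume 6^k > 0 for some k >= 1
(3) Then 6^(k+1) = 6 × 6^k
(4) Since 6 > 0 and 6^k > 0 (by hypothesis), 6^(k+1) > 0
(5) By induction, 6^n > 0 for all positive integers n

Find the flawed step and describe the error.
Step 5: By induction, 6^n > 0 for all positive integers n

Step 5 concludes the proof by induction, but no base case was ever established. A valid induction proof requires: (1) a base case proving 6^1 > 0, and (2) an inductive step showing IF 6^k > 0 THEN 6^(k+1) > 0. Steps 2-4 correctly establish the inductive step, but without the base case the conclusion in step 5 does not follow.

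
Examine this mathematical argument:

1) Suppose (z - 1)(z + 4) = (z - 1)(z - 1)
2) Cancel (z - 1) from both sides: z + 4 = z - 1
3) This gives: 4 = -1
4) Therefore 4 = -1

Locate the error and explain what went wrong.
Step 2: Cancel (z - 1) from both sides: z + 4 = z - 1

Step 2 cancels (z - 1) from both sides. This is only valid if (z - 1) ≠ 0, i.e., z ≠ 1. When z = 1, both sides equal zero regardless of the other factors. The correct approach requires considering z = 1 as a separate case.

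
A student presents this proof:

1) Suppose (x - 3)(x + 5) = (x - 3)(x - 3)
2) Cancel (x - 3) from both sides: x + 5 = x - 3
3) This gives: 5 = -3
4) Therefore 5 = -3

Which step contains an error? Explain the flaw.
Step 2: Cancel (x - 3) from both sides: x + 5 = x - 3

Step 2 cancels (x - 3) from both sides. This is only valid if (x - 3) ≠ 0, i.e., x ≠ 3. When x = 3, both sides equal zero regardless of the other factors. The correct approach requires considering x = 3 as a separate case.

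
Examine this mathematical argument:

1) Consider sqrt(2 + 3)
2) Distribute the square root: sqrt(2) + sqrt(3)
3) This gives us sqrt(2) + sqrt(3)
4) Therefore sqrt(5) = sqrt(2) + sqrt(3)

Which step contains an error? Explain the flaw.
Step 2: Distribute the square root: sqrt(2) + sqrt(3)

Step 2 incorrectly 'distributes' the square root over addition. The square root function does not distribute: sqrt(a + b) ≠ sqrt(a) + sqrt(b). In fact, sqrt(2 + 3) = sqrt(5) ≈ 2.2361, while sqrt(2) + sqrt(3) ≈ 3.1463.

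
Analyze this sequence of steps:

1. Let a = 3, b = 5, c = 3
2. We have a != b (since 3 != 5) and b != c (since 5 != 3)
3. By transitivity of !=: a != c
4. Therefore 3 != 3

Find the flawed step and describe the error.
Step 3: By transitivity of !=: a != c

Step 3 incorrectly applies transitivity to the '!=' relation. Transitivity states: if a R b and b R c, then a R c. However, '!=' is not transitive. Counterexample: 3 != 5 and 5 != 3, but 3 = 3 (both equal 3). Transitivity holds for relations like <, <=, =, but not for !=.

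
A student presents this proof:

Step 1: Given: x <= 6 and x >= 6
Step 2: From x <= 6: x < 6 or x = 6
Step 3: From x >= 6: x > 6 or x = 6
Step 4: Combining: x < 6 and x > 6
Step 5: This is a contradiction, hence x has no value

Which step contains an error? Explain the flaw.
Step 4: Combining: x < 6 and x > 6

Step 4 incorrectly combines the conditions. From x <= 6 and x >= 6, the intersection is x = 6. The error treats the 'or' cases as 'and' requirements. The correct conclusion is that x = 6 is the unique solution, not that no solution exists.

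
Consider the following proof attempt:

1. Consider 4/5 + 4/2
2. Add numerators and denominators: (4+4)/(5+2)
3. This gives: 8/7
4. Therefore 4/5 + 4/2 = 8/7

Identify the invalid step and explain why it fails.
Step 2: Add numerators and denominators: (4+4)/(5+2)

Step 2 incorrectly adds fractions by separately adding numerators and denominators. This is wrong. The correct method requires a common denominator: 4/5 + 4/2 = (4×2 + 4×5)/(5×2) = 28/10 = 14/5. The method used gives 8/7, which is different.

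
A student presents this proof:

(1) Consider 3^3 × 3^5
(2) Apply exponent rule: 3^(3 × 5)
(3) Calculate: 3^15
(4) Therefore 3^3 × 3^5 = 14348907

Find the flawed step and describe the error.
Step 2: Apply exponent rule: 3^(3 × 5)

Step 2 incorrectly states that a^b × a^c = a^(b×c). The correct rule is a^b × a^c = a^(b+c). The actual value is 3^3 × 3^5 = 3^8 = 6561, not 3^15 = 14348907.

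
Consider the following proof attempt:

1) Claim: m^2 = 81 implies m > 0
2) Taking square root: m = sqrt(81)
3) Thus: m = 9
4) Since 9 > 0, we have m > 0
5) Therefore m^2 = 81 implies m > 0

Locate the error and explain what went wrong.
Step 2: Taking square root: m = sqrt(81)

Step 2 takes the square root and assumes the positive root only. The equation m^2 = 81 actually has two solutions: m = 9 and m = -9. The proof silently assumes m > 0 without justification, then uses this assumption to conclude m > 0, which is circular. The counterexample m = -9 shows the claim is false.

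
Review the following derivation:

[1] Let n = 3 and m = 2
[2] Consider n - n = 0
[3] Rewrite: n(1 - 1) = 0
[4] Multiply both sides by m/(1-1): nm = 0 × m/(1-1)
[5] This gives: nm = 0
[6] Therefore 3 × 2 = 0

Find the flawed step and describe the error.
Step 4: Multiply both sides by m/(1-1): nm = 0 × m/(1-1)

Step 4 multiplies both sides by m/(1-1). However, 1-1 = 0, so this is multiplication by m/0, which is undefined. We cannot multiply by an undefined expression.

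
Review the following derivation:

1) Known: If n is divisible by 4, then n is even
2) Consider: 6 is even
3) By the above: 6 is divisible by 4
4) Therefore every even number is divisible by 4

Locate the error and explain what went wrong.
Step 3: By the above: 6 is divisible by 4

Step 3 commits the fallacy of affirming the consequent. The known fact 'divisible by 4 → even' does NOT imply 'even → divisible by 4'. That would be the converse, which is false. For example, 6 is even but 6 ÷ 4 = 1.50, which is not an integer.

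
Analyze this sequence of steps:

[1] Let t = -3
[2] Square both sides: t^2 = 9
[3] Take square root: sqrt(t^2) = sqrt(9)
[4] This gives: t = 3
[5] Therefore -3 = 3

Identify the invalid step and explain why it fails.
Step 4: This gives: t = 3

Step 4 incorrectly states that sqrt(t^2) = t. The correct identity is sqrt(t^2) = |t|. Since t = -3 < 0, we have sqrt(t^2) = |-3| = 3, not t = -3.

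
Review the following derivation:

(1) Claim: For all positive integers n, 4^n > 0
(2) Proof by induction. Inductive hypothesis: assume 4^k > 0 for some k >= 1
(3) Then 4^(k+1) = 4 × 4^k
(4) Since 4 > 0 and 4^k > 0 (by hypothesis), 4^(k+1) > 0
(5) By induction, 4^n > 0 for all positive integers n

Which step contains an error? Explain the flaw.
Step 5: By induction, 4^n > 0 for all positive integers n

Step 5 concludes the proof by induction, but no base case was ever established. A valid induction proof requires: (1) a base case proving 4^1 > 0, and (2) an inductive step showing IF 4^k > 0 THEN 4^(k+1) > 0. Steps 2-4 correctly establish the inductive step, but without the base case the conclusion in step 5 does not follow.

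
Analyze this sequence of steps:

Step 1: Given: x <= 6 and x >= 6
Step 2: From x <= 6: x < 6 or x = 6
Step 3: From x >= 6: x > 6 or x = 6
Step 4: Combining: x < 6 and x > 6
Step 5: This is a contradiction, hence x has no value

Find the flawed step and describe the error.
Step 4: Combining: x < 6 and x > 6

Step 4 incorrectly combines the conditions. From x <= 6 and x >= 6, the intersection is x = 6. The error treats the 'or' cases as 'and' requirements. The correct conclusion is that x = 6 is the unique solution, not that no solution exists.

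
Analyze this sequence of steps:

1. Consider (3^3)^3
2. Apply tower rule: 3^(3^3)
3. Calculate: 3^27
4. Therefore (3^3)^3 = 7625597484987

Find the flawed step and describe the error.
Step 2: Apply tower rule: 3^(3^3)

Step 2 incorrectly states that (a^b)^c = a^(b^c). The correct rule is (a^b)^c = a^(b×c). The actual value is (3^3)^3 = 3^9 = 19683, not 3^27 = 7625597484987.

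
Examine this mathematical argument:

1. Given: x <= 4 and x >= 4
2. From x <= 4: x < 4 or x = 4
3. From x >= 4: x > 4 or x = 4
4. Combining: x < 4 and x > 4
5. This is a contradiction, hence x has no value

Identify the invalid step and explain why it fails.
Step 4: Combining: x < 4 and x > 4

Step 4 incorrectly combines the conditions. From x <= 4 and x >= 4, the intersection is x = 4. The error treats the 'or' cases as 'and' requirements. The correct conclusion is that x = 4 is the unique solution, not that no solution exists.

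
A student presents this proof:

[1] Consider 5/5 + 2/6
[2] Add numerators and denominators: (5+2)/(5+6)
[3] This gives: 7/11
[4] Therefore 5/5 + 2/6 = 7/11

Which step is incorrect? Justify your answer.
Step 2: Add numerators and denominators: (5+2)/(5+6)

Step 2 incorrectly adds fractions by separately adding numerators and denominators. This is wrong. The correct method requires a common denominator: 5/5 + 2/6 = (5×6 + 2×5)/(5×6) = 40/30 = 4/3. The method used gives 7/11, which is different.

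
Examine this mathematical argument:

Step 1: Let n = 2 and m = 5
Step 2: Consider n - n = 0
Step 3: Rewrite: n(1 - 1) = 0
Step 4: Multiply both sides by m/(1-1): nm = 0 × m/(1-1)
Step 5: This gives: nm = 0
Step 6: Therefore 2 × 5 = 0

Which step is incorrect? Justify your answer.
Step 4: Multiply both sides by m/(1-1): nm = 0 × m/(1-1)

Step 4 multiplies both sides by m/(1-1). However, 1-1 = 0, so this is multiplication by m/0, which is undefined. We cannot multiply by an undefined expression.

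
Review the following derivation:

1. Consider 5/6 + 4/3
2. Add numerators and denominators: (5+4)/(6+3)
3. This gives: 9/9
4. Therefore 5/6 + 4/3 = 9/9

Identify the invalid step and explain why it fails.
Step 2: Add numerators and denominators: (5+4)/(6+3)

Step 2 incorrectly adds fractions by separately adding numerators and denominators. This is wrong. The correct method requires a common denominator: 5/6 + 4/3 = (5×3 + 4×6)/(6×3) = 39/18 = 13/6. The method used gives 9/9, which is different.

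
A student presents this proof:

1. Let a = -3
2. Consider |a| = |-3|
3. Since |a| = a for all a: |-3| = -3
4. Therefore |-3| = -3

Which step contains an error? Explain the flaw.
Step 3: Since |a| = a for all a: |-3| = -3

Step 3 incorrectly states that |a| = a for all a. The correct definition is |a| = a when a >= 0, and |a| = -a when a < 0. Since -3 < 0, we have |-3| = -(-3) = 3, not -3.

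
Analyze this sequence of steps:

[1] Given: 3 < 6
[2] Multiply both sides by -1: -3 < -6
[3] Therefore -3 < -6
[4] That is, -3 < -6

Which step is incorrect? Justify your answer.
Step 2: Multiply both sides by -1: -3 < -6

Step 2 multiplies both sides by -1 but fails to reverse the inequality sign. When multiplying (or dividing) an inequality by a negative number, the direction must be reversed. Since 3 < 6, we should get -3 > -6, i.e., -3 > -6.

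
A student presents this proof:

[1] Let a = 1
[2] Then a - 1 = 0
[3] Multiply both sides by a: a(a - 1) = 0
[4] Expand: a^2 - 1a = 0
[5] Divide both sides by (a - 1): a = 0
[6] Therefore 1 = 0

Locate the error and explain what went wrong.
Step 5: Divide both sides by (a - 1): a = 0

Step 5 divides both sides by (a - 1). However, since a = 1, we have (a - 1) = 0. Division by zero is undefined, making this step invalid.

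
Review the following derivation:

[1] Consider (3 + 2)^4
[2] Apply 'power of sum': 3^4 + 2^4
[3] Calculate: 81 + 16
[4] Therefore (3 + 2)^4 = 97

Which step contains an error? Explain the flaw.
Step 2: Apply 'power of sum': 3^4 + 2^4

Step 2 incorrectly applies a non-existent rule '(a+b)^n = a^n + b^n'. This is false in general. The correct expansion uses the binomial theorem. The actual value is (3 + 2)^4 = 5^4 = 625, not 97.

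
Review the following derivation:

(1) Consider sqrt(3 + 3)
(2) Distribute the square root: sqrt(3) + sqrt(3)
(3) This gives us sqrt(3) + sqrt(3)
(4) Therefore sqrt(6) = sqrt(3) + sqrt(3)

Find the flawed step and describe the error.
Step 2: Distribute the square root: sqrt(3) + sqrt(3)

Step 2 incorrectly 'distributes' the square root over addition. The square root function does not distribute: sqrt(a + b) ≠ sqrt(a) + sqrt(b). In fact, sqrt(3 + 3) = sqrt(6) ≈ 2.4495, while sqrt(3) + sqrt(3) ≈ 3.4641.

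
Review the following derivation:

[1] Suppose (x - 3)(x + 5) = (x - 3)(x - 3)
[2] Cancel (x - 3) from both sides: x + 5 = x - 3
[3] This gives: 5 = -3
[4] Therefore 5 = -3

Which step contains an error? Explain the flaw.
Step 2: Cancel (x - 3) from both sides: x + 5 = x - 3

Step 2 cancels (x - 3) from both sides. This is only valid if (x - 3) ≠ 0, i.e., x ≠ 3. When x = 3, both sides equal zero regardless of the other factors. The correct approach requires considering x = 3 as a separate case.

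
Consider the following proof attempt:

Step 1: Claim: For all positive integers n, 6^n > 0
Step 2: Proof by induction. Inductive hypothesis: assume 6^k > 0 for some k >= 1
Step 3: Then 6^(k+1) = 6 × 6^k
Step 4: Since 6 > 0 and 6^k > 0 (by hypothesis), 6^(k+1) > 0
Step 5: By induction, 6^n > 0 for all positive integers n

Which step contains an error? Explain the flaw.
Step 5: By induction, 6^n > 0 for all positive integers n

Step 5 concludes the proof by induction, but no base case was ever established. A valid induction proof requires: (1) a base case proving 6^1 > 0, and (2) an inductive step showing IF 6^k > 0 THEN 6^(k+1) > 0. Steps 2-4 correctly establish the inductive step, but without the base case the conclusion in step 5 does not follow.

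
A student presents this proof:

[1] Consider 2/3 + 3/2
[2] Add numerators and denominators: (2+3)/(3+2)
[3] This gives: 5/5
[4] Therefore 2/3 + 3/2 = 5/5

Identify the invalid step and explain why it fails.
Step 2: Add numerators and denominators: (2+3)/(3+2)

Step 2 incorrectly adds fractions by separately adding numerators and denominators. This is wrong. The correct method requires a common denominator: 2/3 + 3/2 = (2×2 + 3×3)/(3×2) = 13/6 = 13/6. The method used gives 5/5, which is different.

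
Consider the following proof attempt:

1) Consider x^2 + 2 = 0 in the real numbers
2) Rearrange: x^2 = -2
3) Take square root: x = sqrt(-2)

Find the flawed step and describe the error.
Step 3: Take square root: x = sqrt(-2)

Step 3 takes the square root of -2, which is negative. In the real number system, the square root of a negative number is undefined. The equation x^2 + 2 = 0 has no real solutions. Square roots of negative numbers only exist in the complex numbers.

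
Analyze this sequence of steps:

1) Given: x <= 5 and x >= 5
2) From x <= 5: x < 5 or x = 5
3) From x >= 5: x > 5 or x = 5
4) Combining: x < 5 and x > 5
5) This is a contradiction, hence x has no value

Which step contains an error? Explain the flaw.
Step 4: Combining: x < 5 and x > 5

Step 4 incorrectly combines the conditions. From x <= 5 and x >= 5, the intersection is x = 5. The error treats the 'or' cases as 'and' requirements. The correct conclusion is that x = 5 is the unique solution, not that no solution exists.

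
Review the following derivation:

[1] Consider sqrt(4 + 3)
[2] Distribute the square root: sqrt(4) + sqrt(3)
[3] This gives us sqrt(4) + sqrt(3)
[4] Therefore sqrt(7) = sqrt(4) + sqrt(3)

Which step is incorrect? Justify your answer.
Step 2: Distribute the square root: sqrt(4) + sqrt(3)

Step 2 incorrectly 'distributes' the square root over addition. The square root function does not distribute: sqrt(a + b) ≠ sqrt(a) + sqrt(b). In fact, sqrt(4 + 3) = sqrt(7) ≈ 2.6458, while sqrt(4) + sqrt(3) ≈ 3.7321.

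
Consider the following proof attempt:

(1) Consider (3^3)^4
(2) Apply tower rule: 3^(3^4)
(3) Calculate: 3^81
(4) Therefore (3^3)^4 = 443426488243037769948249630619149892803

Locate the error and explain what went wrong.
Step 2: Apply tower rule: 3^(3^4)

Step 2 incorrectly states that (a^b)^c = a^(b^c). The correct rule is (a^b)^c = a^(b×c). The actual value is (3^3)^4 = 3^12 = 531441, not 3^81 = 443426488243037769948249630619149892803.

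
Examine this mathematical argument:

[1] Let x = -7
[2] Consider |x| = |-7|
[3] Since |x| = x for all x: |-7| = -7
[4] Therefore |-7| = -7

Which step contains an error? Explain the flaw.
Step 3: Since |x| = x for all x: |-7| = -7

Step 3 incorrectly states that |x| = x for all x. The correct definition is |x| = x when x >= 0, and |x| = -x when x < 0. Since -7 < 0, we have |-7| = -(-7) = 7, not -7.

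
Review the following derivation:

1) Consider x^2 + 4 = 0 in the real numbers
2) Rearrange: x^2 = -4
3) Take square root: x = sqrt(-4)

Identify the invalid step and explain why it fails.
Step 3: Take square root: x = sqrt(-4)

Step 3 takes the square root of -4, which is negative. In the real number system, the square root of a negative number is undefined. The equation x^2 + 4 = 0 has no real solutions. Square roots of negative numbers only exist in the complex numbers.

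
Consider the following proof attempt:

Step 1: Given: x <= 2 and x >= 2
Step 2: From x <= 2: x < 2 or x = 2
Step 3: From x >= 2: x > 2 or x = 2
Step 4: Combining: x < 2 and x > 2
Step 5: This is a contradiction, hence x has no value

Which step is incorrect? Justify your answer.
Step 4: Combining: x < 2 and x > 2

Step 4 incorrectly combines the conditions. From x <= 2 and x >= 2, the intersection is x = 2. The error treats the 'or' cases as 'and' requirements. The correct conclusion is that x = 2 is the unique solution, not that no solution exists.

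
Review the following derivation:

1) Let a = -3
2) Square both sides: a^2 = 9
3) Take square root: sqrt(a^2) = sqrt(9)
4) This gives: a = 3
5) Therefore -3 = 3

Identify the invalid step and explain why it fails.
Step 4: This gives: a = 3

Step 4 incorrectly states that sqrt(a^2) = a. The correct identity is sqrt(a^2) = |a|. Since a = -3 < 0, we have sqrt(a^2) = |-3| = 3, not a = -3.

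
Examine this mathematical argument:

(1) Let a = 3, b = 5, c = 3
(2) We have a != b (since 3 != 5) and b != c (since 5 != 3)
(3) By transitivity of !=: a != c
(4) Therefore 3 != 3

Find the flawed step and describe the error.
Step 3: By transitivity of !=: a != c

Step 3 incorrectly applies transitivity to the '!=' relation. Transitivity states: if a R b and b R c, then a R c. However, '!=' is not transitive. Counterexample: 3 != 5 and 5 != 3, but 3 = 3 (both equal 3). Transitivity holds for relations like <, <=, =, but not for !=.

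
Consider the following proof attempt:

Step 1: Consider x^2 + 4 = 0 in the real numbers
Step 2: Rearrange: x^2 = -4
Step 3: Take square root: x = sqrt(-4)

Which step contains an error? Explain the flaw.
Step 3: Take square root: x = sqrt(-4)

Step 3 takes the square root of -4, which is negative. In the real number system, the square root of a negative number is undefined. The equation x^2 + 4 = 0 has no real solutions. Square roots of negative numbers only exist in the complex numbers.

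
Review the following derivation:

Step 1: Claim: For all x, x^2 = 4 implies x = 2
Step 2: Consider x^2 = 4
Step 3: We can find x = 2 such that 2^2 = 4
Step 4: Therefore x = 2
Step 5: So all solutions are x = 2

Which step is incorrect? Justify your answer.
Step 4: Therefore x = 2

Step 4 incorrectly concludes that x = 2 is the only solution. The proof shows that x = 2 is A solution (existence), but does not show it is the ONLY solution (uniqueness). In fact, x = -2 is also a solution since (-2)^2 = 4. Finding one solution doesn't prove there are no others.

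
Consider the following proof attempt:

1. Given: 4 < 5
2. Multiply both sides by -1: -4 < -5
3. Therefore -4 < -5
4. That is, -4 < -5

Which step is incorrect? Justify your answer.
Step 2: Multiply both sides by -1: -4 < -5

Step 2 multiplies both sides by -1 but fails to reverse the inequality sign. When multiplying (or dividing) an inequality by a negative number, the direction must be reversed. Since 4 < 5, we should get -4 > -5, i.e., -4 > -5.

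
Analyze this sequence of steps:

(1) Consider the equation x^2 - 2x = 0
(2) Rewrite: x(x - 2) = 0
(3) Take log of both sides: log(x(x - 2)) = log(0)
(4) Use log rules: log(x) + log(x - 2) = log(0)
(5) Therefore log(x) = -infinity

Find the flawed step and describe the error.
Step 3: Take log of both sides: log(x(x - 2)) = log(0)

Step 3 takes the logarithm of both sides, resulting in log(0) on the right side. The logarithm is only defined for positive numbers; log(0) is undefined (approaches negative infinity). This operation is invalid.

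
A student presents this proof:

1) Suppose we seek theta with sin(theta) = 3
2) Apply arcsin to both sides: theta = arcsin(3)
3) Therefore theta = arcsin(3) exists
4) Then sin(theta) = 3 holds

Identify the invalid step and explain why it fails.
Step 2: Apply arcsin to both sides: theta = arcsin(3)

Step 2 applies arcsin to 3. However, arcsin(x) is only defined for x in [-1, 1] because sin(theta) can only produce values in that range. Since |3| > 1, arcsin(3) is undefined. There is no angle whose sine equals 3.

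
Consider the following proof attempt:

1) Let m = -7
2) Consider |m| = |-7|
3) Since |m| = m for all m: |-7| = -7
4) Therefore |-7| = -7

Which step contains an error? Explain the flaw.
Step 3: Since |m| = m for all m: |-7| = -7

Step 3 incorrectly states that |m| = m for all m. The correct definition is |m| = m when m >= 0, and |m| = -m when m < 0. Since -7 < 0, we have |-7| = -(-7) = 7, not -7.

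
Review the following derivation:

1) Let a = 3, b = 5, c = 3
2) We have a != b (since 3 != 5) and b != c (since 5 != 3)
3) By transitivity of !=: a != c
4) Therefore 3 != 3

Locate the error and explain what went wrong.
Step 3: By transitivity of !=: a != c

Step 3 incorrectly applies transitivity to the '!=' relation. Transitivity states: if a R b and b R c, then a R c. However, '!=' is not transitive. Counterexample: 3 != 5 and 5 != 3, but 3 = 3 (both equal 3). Transitivity holds for relations like <, <=, =, but not for !=.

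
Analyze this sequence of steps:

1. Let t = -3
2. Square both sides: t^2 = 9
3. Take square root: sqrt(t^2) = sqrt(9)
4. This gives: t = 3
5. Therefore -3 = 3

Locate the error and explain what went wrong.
Step 4: This gives: t = 3

Step 4 incorrectly states that sqrt(t^2) = t. The correct identity is sqrt(t^2) = |t|. Since t = -3 < 0, we have sqrt(t^2) = |-3| = 3, not t = -3.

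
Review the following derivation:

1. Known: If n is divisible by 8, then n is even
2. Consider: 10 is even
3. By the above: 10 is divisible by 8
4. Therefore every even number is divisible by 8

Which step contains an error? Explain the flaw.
Step 3: By the above: 10 is divisible by 8

Step 3 commits the fallacy of affirming the consequent. The known fact 'divisible by 8 → even' does NOT imply 'even → divisible by 8'. That would be the converse, which is false. For example, 10 is even but 10 ÷ 8 = 1.25, which is not an integer.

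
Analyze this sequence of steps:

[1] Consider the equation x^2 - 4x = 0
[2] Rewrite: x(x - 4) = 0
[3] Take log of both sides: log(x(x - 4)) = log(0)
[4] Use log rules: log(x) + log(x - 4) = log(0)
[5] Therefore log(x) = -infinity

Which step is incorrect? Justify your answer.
Step 3: Take log of both sides: log(x(x - 4)) = log(0)

Step 3 takes the logarithm of both sides, resulting in log(0) on the right side. The logarithm is only defined for positive numbers; log(0) is undefined (approaches negative infinity). This operation is invalid.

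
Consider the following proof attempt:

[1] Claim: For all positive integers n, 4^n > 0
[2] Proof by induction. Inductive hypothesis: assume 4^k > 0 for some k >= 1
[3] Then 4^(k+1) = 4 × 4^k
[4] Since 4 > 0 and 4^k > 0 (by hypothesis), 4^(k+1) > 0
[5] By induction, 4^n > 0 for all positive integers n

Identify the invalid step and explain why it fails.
Step 5: By induction, 4^n > 0 for all positive integers n

Step 5 concludes the proof by induction, but no base case was ever established. A valid induction proof requires: (1) a base case proving 4^1 > 0, and (2) an inductive step showing IF 4^k > 0 THEN 4^(k+1) > 0. Steps 2-4 correctly establish the inductive step, but without the base case the conclusion in step 5 does not follow.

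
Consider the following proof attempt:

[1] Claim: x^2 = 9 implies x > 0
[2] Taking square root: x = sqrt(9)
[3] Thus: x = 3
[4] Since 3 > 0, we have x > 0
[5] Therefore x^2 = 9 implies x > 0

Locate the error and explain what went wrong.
Step 2: Taking square root: x = sqrt(9)

Step 2 takes the square root and assumes the positive root only. The equation x^2 = 9 actually has two solutions: x = 3 and x = -3. The proof silently assumes x > 0 without justification, then uses this assumption to conclude x > 0, which is circular. The counterexample x = -3 shows the claim is false.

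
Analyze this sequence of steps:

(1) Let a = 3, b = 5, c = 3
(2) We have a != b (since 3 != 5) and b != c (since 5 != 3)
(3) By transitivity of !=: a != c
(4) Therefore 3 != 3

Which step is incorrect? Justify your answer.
Step 3: By transitivity of !=: a != c

Step 3 incorrectly applies transitivity to the '!=' relation. Transitivity states: if a R b and b R c, then a R c. However, '!=' is not transitive. Counterexample: 3 != 5 and 5 != 3, but 3 = 3 (both equal 3). Transitivity holds for relations like <, <=, =, but not for !=.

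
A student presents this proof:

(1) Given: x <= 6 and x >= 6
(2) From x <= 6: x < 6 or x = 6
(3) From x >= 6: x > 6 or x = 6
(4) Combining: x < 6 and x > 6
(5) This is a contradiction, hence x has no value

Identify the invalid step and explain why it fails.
Step 4: Combining: x < 6 and x > 6

Step 4 incorrectly combines the conditions. From x <= 6 and x >= 6, the intersection is x = 6. The error treats the 'or' cases as 'and' requirements. The correct conclusion is that x = 6 is the unique solution, not that no solution exists.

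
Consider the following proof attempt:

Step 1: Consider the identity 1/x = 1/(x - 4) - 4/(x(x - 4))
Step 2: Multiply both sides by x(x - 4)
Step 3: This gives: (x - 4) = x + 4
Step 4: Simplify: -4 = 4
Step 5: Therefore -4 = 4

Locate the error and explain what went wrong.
Step 3: This gives: (x - 4) = x + 4

Step 3 makes a sign error when clearing denominators. Multiplying -4/(x(x - 4)) by x(x - 4) gives -4, not +4. The correct result is (x - 4) = x - 4, which is trivially true, not (x - 4) = x + 4. (Step 1 is a valid identity: 1/(x - 4) - 4/(x(x - 4)) = (x - 4)/(x(x - 4)) = 1/x.)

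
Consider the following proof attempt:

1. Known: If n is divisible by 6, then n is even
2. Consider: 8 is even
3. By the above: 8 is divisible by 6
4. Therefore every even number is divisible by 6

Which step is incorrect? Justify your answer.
Step 3: By the above: 8 is divisible by 6

Step 3 commits the fallacy of affirming the consequent. The known fact 'divisible by 6 → even' does NOT imply 'even → divisible by 6'. That would be the converse, which is false. For example, 8 is even but 8 ÷ 6 = 1.33, which is not an integer.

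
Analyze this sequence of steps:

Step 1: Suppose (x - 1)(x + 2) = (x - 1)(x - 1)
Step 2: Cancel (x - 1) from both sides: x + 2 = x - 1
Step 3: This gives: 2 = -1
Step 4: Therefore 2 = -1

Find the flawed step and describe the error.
Step 2: Cancel (x - 1) from both sides: x + 2 = x - 1

Step 2 cancels (x - 1) from both sides. This is only valid if (x - 1) ≠ 0, i.e., x ≠ 1. When x = 1, both sides equal zero regardless of the other factors. The correct approach requires considering x = 1 as a separate case.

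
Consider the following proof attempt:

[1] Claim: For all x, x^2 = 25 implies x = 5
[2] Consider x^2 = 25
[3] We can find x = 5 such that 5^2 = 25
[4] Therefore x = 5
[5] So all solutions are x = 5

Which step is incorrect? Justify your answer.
Step 4: Therefore x = 5

Step 4 incorrectly concludes that x = 5 is the only solution. The proof shows that x = 5 is A solution (existence), but does not show it is the ONLY solution (uniqueness). In fact, x = -5 is also a solution since (-5)^2 = 25. Finding one solution doesn't prove there are no others.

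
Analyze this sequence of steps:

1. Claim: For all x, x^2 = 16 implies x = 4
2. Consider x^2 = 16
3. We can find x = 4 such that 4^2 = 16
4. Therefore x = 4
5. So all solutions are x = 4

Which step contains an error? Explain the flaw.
Step 4: Therefore x = 4

Step 4 incorrectly concludes that x = 4 is the only solution. The proof shows that x = 4 is A solution (existence), but does not show it is the ONLY solution (uniqueness). In fact, x = -4 is also a solution since (-4)^2 = 16. Finding one solution doesn't prove there are no others.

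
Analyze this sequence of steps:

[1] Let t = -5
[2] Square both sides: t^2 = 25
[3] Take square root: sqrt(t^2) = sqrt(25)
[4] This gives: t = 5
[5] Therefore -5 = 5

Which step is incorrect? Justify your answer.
Step 4: This gives: t = 5

Step 4 incorrectly states that sqrt(t^2) = t. The correct identity is sqrt(t^2) = |t|. Since t = -5 < 0, we have sqrt(t^2) = |-5| = 5, not t = -5.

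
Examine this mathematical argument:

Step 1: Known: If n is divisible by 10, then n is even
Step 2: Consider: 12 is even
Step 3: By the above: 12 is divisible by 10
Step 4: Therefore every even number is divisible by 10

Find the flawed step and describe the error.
Step 3: By the above: 12 is divisible by 10

Step 3 commits the fallacy of affirming the consequent. The known fact 'divisible by 10 → even' does NOT imply 'even → divisible by 10'. That would be the converse, which is false. For example, 12 is even but 12 ÷ 10 = 1.20, which is not an integer.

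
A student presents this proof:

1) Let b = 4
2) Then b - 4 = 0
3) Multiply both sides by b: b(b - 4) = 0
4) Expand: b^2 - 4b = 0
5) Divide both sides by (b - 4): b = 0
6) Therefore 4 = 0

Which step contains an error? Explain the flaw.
Step 5: Divide both sides by (b - 4): b = 0

Step 5 divides both sides by (b - 4). However, since b = 4, we have (b - 4) = 0. Division by zero is undefined, making this step invalid.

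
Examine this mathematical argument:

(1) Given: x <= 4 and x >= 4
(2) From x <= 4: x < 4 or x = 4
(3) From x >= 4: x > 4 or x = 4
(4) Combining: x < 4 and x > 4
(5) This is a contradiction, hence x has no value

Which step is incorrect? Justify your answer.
Step 4: Combining: x < 4 and x > 4

Step 4 incorrectly combines the conditions. From x <= 4 and x >= 4, the intersection is x = 4. The error treats the 'or' cases as 'and' requirements. The correct conclusion is that x = 4 is the unique solution, not that no solution exists.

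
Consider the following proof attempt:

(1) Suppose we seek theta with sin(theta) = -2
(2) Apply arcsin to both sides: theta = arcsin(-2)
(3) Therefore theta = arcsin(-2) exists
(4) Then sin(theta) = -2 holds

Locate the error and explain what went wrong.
Step 2: Apply arcsin to both sides: theta = arcsin(-2)

Step 2 applies arcsin to -2. However, arcsin(x) is only defined for x in [-1, 1] because sin(theta) can only produce values in that range. Since |-2| > 1, arcsin(-2) is undefined. There is no angle whose sine equals -2.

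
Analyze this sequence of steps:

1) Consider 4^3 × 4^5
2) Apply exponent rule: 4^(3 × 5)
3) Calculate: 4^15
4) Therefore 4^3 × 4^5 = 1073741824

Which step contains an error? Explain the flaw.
Step 2: Apply exponent rule: 4^(3 × 5)

Step 2 incorrectly states that a^b × a^c = a^(b×c). The correct rule is a^b × a^c = a^(b+c). The actual value is 4^3 × 4^5 = 4^8 = 65536, not 4^15 = 1073741824.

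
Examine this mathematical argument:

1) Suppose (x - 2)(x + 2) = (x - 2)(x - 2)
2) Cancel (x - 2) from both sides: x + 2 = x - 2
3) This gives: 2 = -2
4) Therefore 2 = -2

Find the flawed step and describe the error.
Step 2: Cancel (x - 2) from both sides: x + 2 = x - 2

Step 2 cancels (x - 2) from both sides. This is only valid if (x - 2) ≠ 0, i.e., x ≠ 2. When x = 2, both sides equal zero regardless of the other factors. The correct approach requires considering x = 2 as a separate case.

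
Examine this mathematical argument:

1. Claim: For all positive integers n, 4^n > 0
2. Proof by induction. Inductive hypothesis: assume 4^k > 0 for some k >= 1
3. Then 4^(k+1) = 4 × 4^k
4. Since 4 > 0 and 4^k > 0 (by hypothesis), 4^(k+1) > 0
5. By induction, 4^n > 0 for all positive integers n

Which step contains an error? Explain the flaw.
Step 5: By induction, 4^n > 0 for all positive integers n

Step 5 concludes the proof by induction, but no base case was ever established. A valid induction proof requires: (1) a base case proving 4^1 > 0, and (2) an inductive step showing IF 4^k > 0 THEN 4^(k+1) > 0. Steps 2-4 correctly establish the inductive step, but without the base case the conclusion in step 5 does not follow.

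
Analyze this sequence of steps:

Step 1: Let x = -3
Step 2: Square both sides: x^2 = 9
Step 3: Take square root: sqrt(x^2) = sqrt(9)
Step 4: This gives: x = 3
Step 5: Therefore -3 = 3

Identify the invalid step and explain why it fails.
Step 4: This gives: x = 3

Step 4 incorrectly states that sqrt(x^2) = x. The correct identity is sqrt(x^2) = |x|. Since x = -3 < 0, we have sqrt(x^2) = |-3| = 3, not x = -3.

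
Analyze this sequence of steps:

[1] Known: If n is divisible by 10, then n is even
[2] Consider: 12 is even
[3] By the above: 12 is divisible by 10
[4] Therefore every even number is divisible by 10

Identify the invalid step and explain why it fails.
Step 3: By the above: 12 is divisible by 10

Step 3 commits the fallacy of affirming the consequent. The known fact 'divisible by 10 → even' does NOT imply 'even → divisible by 10'. That would be the converse, which is false. For example, 12 is even but 12 ÷ 10 = 1.20, which is not an integer.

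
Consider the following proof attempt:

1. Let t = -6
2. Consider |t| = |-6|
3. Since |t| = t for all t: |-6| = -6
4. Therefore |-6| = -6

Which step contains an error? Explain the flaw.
Step 3: Since |t| = t for all t: |-6| = -6

Step 3 incorrectly states that |t| = t for all t. The correct definition is |t| = t when t >= 0, and |t| = -t when t < 0. Since -6 < 0, we have |-6| = -(-6) = 6, not -6.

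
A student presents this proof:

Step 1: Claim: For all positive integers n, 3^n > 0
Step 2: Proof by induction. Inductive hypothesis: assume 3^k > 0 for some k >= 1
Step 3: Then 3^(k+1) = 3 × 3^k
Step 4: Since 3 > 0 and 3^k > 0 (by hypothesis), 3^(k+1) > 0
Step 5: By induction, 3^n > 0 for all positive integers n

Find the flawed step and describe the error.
Step 5: By induction, 3^n > 0 for all positive integers n

Step 5 concludes the proof by induction, but no base case was ever established. A valid induction proof requires: (1) a base case proving 3^1 > 0, and (2) an inductive step showing IF 3^k > 0 THEN 3^(k+1) > 0. Steps 2-4 correctly establish the inductive step, but without the base case the conclusion in step 5 does not follow.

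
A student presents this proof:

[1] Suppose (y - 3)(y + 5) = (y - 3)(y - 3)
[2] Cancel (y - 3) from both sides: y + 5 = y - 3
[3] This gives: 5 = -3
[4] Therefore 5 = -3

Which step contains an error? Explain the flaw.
Step 2: Cancel (y - 3) from both sides: y + 5 = y - 3

Step 2 cancels (y - 3) from both sides. This is only valid if (y - 3) ≠ 0, i.e., y ≠ 3. When y = 3, both sides equal zero regardless of the other factors. The correct approach requires considering y = 3 as a separate case.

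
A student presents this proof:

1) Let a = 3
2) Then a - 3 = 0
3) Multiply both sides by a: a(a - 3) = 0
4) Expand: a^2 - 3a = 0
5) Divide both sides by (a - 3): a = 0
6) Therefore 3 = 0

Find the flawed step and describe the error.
Step 5: Divide both sides by (a - 3): a = 0

Step 5 divides both sides by (a - 3). However, since a = 3, we have (a - 3) = 0. Division by zero is undefined, making this step invalid.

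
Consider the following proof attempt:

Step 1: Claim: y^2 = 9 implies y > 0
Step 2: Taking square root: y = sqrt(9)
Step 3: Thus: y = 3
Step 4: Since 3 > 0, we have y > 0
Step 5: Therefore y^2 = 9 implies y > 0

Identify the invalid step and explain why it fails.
Step 2: Taking square root: y = sqrt(9)

Step 2 takes the square root and assumes the positive root only. The equation y^2 = 9 actually has two solutions: y = 3 and y = -3. The proof silently assumes y > 0 without justification, then uses this assumption to conclude y > 0, which is circular. The counterexample y = -3 shows the claim is false.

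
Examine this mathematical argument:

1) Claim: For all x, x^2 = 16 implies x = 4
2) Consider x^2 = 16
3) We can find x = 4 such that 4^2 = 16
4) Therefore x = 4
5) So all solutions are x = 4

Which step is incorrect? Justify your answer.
Step 4: Therefore x = 4

Step 4 incorrectly concludes that x = 4 is the only solution. The proof shows that x = 4 is A solution (existence), but does not show it is the ONLY solution (uniqueness). In fact, x = -4 is also a solution since (-4)^2 = 16. Finding one solution doesn't prove there are no others.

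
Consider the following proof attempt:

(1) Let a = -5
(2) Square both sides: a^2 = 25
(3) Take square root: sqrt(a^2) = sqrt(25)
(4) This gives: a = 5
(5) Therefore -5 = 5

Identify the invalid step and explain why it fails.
Step 4: This gives: a = 5

Step 4 incorrectly states that sqrt(a^2) = a. The correct identity is sqrt(a^2) = |a|. Since a = -5 < 0, we have sqrt(a^2) = |-5| = 5, not a = -5.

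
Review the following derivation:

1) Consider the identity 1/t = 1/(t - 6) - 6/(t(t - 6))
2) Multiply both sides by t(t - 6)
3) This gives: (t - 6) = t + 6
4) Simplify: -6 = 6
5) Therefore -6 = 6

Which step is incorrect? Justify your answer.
Step 3: This gives: (t - 6) = t + 6

Step 3 makes a sign error when clearing denominators. Multiplying -6/(t(t - 6)) by t(t - 6) gives -6, not +6. The correct result is (t - 6) = t - 6, which is trivially true, not (t - 6) = t + 6. (Step 1 is a valid identity: 1/(t - 6) - 6/(t(t - 6)) = (t - 6)/(t(t - 6)) = 1/t.)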